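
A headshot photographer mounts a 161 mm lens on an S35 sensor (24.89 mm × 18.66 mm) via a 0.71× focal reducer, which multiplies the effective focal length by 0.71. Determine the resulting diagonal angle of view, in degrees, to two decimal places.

15.50°

Effective focal length f = 161 × 0.71 = 114.31 mm.
Sensor diagonal = √(24.89² + 18.66²) = √967.7077 ≈ 31.1080 mm.
α = 2·arctan(31.108 / (2 × 114.31)) = 2·arctan(0.13607) ≈ 15.4971°.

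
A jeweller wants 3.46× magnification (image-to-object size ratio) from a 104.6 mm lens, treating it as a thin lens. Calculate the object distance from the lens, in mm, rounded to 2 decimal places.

With m = dᵢ/dₒ and 1/f = 1/dₒ + 1/dᵢ, substituting dᵢ = m·dₒ gives 1/f = (1 + 1/m)/dₒ, hence dₒ = f·(1 + 1/m).
dₒ = 104.6 × (1 + 1/3.46) = 104.6 × 1.28902 ≈ 134.831 mm.

134.83 mm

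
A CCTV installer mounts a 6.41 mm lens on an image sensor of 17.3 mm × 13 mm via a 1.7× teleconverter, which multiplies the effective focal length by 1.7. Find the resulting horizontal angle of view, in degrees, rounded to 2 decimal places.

Effective focal length f = 6.41 × 1.7 = 10.897 mm.
α = 2·arctan(17.3 / (2 × 10.897)) = 2·arctan(0.79380) ≈ 76.8848°.

76.88°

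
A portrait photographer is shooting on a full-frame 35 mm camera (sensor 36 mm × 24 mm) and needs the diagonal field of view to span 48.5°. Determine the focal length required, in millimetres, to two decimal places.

Sensor diagonal = √(36² + 24²) = √1872.0000 ≈ 43.2666 mm.
From α = 2·arctan(d/2f) we get f = d / (2·tan(α/2)).
With d = 43.2666 mm and α/2 = 24.25°, tan(α/2) ≈ 0.45047, so f ≈ 43.2666 / 0.90093 ≈ 48.0242 mm.

48.02 mm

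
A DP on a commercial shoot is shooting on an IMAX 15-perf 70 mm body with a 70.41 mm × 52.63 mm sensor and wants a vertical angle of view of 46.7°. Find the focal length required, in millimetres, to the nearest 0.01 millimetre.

From α = 2·arctan(h/2f) we get f = h / (2·tan(α/2)).
With h = 52.63 mm and α/2 = 23.35°, tan(α/2) ≈ 0.43170, so f ≈ 52.63 / 0.86341 ≈ 60.9563 mm.

60.96 mm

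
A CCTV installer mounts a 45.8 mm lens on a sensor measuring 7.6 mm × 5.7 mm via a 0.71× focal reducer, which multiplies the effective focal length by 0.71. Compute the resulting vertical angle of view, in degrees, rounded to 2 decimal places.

10.02°

Effective focal length f = 45.8 × 0.71 = 32.518 mm.
α = 2·arctan(5.7 / (2 × 32.518)) = 2·arctan(0.08764) ≈ 10.0176°.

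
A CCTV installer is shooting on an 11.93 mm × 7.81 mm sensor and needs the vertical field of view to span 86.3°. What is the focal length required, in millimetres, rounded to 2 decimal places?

From α = 2·arctan(h/2f) we get f = h / (2·tan(α/2)).
With h = 7.81 mm and α/2 = 43.15°, tan(α/2) ≈ 0.93742, so f ≈ 7.81 / 1.87484 ≈ 4.1657 mm.

4.17 mm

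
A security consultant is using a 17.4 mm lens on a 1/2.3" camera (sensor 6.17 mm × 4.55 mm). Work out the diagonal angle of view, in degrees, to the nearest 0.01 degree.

Sensor diagonal = √(6.17² + 4.55²) = √58.7714 ≈ 7.6663 mm.
Angle of view α = 2·arctan(d/2f) with d = 7.6663 mm and f = 17.4 mm.
d/2f = 0.22029; arctan(0.22029) ≈ 12.4235°, so α ≈ 24.8470°.

24.85°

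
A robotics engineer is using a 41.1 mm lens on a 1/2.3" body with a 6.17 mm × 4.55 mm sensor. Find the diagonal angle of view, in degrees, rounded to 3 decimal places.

10.656°

Sensor diagonal = √(6.17² + 4.55²) = √58.7714 ≈ 7.6663 mm.
Angle of view α = 2·arctan(d/2f) with d = 7.6663 mm and f = 41.1 mm.
d/2f = 0.09326; arctan(0.09326) ≈ 5.3282°, so α ≈ 10.6564°.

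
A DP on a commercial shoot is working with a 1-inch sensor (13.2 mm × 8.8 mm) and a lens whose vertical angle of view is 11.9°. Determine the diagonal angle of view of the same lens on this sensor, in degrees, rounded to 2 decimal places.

21.28°

From the vertical AOV: f = 8.8 / (2·tan(5.95°)) = 8.8 / 0.20844 ≈ 42.2176 mm.
Sensor diagonal = √(13.2² + 8.8²) = √251.6800 ≈ 15.8644 mm.
Diagonal AOV = 2·arctan(15.8644 / (2 × 42.2176)) = 2·arctan(0.18789) ≈ 21.2824°.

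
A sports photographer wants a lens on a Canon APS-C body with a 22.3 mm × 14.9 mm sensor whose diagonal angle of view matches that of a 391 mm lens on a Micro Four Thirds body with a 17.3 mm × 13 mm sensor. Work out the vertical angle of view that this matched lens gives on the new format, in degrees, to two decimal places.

Sensor diagonal = √(17.3² + 13²) = √468.2900 ≈ 21.6400 mm.
Sensor diagonal = √(22.3² + 14.9²) = √719.3000 ≈ 26.8198 mm.
Equal diagonal AOV ⇒ f₂ = f₁ · 26.8198/21.6400 = 391 × 1.23936 ≈ 484.5899 mm.
Vertical AOV on the new format = 2·arctan(14.9 / (2 × 484.5899)) = 2·arctan(0.01537) ≈ 1.7616°.

1.76°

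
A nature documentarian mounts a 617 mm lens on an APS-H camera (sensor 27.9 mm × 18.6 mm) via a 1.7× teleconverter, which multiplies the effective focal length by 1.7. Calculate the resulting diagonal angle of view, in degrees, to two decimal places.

1.83°

Effective focal length f = 617 × 1.7 = 1048.9 mm.
Sensor diagonal = √(27.9² + 18.6²) = √1124.3700 ≈ 33.5316 mm.
α = 2·arctan(33.532 / (2 × 1048.9)) = 2·arctan(0.01598) ≈ 1.8315°.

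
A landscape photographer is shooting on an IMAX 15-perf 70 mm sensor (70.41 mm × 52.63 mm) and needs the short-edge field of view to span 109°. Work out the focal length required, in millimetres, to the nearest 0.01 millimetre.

From α = 2·arctan(h/2f) we get f = h / (2·tan(α/2)).
With h = 52.63 mm and α/2 = 54.5°, tan(α/2) ≈ 1.40195, so f ≈ 52.63 / 2.80390 ≈ 18.7703 mm.

18.77 mm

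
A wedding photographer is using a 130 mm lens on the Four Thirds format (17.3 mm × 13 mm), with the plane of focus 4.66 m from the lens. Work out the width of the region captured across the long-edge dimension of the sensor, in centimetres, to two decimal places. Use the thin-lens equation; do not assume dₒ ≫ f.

dₒ: 4.66 m = 4660 mm.
Similar triangles through the lens centre give W/dₒ = w/dᵢ; with 1/f = 1/dₒ + 1/dᵢ this gives W = w·(dₒ − f)/f.
W = 17.3 mm × (4660 − 130) / 130 = 17.3 × 34.8462 ≈ 602.838 mm = 60.2838 cm.

60.28 cm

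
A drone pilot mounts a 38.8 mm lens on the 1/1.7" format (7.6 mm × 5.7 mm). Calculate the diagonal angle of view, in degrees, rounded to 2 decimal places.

Sensor diagonal = √(7.6² + 5.7²) = √90.2500 ≈ 9.5000 mm.
Angle of view α = 2·arctan(d/2f) with d = 9.5000 mm and f = 38.8 mm.
d/2f = 0.12242; arctan(0.12242) ≈ 6.9796°, so α ≈ 13.9591°.

13.96°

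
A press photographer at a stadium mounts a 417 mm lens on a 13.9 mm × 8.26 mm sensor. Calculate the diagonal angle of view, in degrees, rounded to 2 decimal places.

Sensor diagonal = √(13.9² + 8.26²) = √261.4376 ≈ 16.1690 mm.
Angle of view α = 2·arctan(d/2f) with d = 16.1690 mm and f = 417 mm.
d/2f = 0.01939; arctan(0.01939) ≈ 1.1107°, so α ≈ 2.2213°.

2.22°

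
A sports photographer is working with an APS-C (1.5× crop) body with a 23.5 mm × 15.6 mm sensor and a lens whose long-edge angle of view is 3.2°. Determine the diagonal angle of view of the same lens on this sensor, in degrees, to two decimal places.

From the long-edge AOV: f = 23.5 / (2·tan(1.6°)) = 23.5 / 0.05587 ≈ 420.6565 mm.
Sensor diagonal = √(23.5² + 15.6²) = √795.6100 ≈ 28.2066 mm.
Diagonal AOV = 2·arctan(28.2066 / (2 × 420.6565)) = 2·arctan(0.03353) ≈ 3.8405°.

3.84°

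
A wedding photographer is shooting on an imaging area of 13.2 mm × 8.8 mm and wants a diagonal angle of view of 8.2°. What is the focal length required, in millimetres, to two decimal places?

Sensor diagonal = √(13.2² + 8.8²) = √251.6800 ≈ 15.8644 mm.
From α = 2·arctan(d/2f) we get f = d / (2·tan(α/2)).
With d = 15.8644 mm and α/2 = 4.1°, tan(α/2) ≈ 0.07168, so f ≈ 15.8644 / 0.14336 ≈ 110.6601 mm.

110.66 mm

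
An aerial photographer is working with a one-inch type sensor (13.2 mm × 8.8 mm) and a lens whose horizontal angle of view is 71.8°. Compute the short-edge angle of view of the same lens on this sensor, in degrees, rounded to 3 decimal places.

51.523°

From the horizontal AOV: f = 13.2 / (2·tan(35.9°)) = 13.2 / 1.44776 ≈ 9.1175 mm.
Short-edge AOV = 2·arctan(8.8 / (2 × 9.1175)) = 2·arctan(0.48259) ≈ 51.5226°.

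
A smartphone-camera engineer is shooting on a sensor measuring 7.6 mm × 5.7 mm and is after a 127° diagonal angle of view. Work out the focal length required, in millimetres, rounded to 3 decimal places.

2.368 mm

Sensor diagonal = √(7.6² + 5.7²) = √90.2500 ≈ 9.5000 mm.
From α = 2·arctan(d/2f) we get f = d / (2·tan(α/2)).
With d = 9.5000 mm and α/2 = 63.5°, tan(α/2) ≈ 2.00569, so f ≈ 9.5000 / 4.01138 ≈ 2.3683 mm.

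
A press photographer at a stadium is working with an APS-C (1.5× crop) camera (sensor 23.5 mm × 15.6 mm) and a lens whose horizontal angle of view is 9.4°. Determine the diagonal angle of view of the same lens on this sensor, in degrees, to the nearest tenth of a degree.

From the horizontal AOV: f = 23.5 / (2·tan(4.7°)) = 23.5 / 0.16443 ≈ 142.9180 mm.
Sensor diagonal = √(23.5² + 15.6²) = √795.6100 ≈ 28.2066 mm.
Diagonal AOV = 2·arctan(28.2066 / (2 × 142.9180)) = 2·arctan(0.09868) ≈ 11.2715°.

11.3°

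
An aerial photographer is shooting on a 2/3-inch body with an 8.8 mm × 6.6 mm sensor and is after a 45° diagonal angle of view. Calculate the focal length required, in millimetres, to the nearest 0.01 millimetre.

13.28 mm

Sensor diagonal = √(8.8² + 6.6²) = √121.0000 ≈ 11.0000 mm.
From α = 2·arctan(d/2f) we get f = d / (2·tan(α/2)).
With d = 11.0000 mm and α/2 = 22.5°, tan(α/2) ≈ 0.41421, so f ≈ 11.0000 / 0.82843 ≈ 13.2782 mm.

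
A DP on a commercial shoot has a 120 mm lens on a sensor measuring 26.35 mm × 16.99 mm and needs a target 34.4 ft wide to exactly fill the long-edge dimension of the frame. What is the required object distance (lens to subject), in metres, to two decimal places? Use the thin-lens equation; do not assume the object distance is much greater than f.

47.87 m

W: 34.4 ft × 304.8 mm/ft = 10485.12 mm.
Magnification m = w/W = dᵢ/dₒ; combined with 1/f = 1/dₒ + 1/dᵢ this gives dₒ = f·(1 + W/w).
dₒ = 120 mm × (1 + 10485.1/26.35) = 120 × 398.9173 ≈ 47870.071 mm = 47.8701 m.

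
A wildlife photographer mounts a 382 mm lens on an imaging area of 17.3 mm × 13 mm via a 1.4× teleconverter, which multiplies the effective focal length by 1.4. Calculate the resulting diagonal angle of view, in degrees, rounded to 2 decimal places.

2.32°

Effective focal length f = 382 × 1.4 = 534.8 mm.
Sensor diagonal = √(17.3² + 13²) = √468.2900 ≈ 21.6400 mm.
α = 2·arctan(21.640 / (2 × 534.8)) = 2·arctan(0.02023) ≈ 2.3181°.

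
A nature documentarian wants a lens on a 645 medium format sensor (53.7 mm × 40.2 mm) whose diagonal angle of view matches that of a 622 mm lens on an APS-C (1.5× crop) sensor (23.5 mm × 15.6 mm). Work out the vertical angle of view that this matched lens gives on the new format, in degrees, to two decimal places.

1.56°

Sensor diagonal = √(23.5² + 15.6²) = √795.6100 ≈ 28.2066 mm.
Sensor diagonal = √(53.7² + 40.2²) = √4499.7300 ≈ 67.0800 mm.
Equal diagonal AOV ⇒ f₂ = f₁ · 67.0800/28.2066 = 622 × 2.37817 ≈ 1479.2225 mm.
Vertical AOV on the new format = 2·arctan(40.2 / (2 × 1479.2225)) = 2·arctan(0.01359) ≈ 1.5570°.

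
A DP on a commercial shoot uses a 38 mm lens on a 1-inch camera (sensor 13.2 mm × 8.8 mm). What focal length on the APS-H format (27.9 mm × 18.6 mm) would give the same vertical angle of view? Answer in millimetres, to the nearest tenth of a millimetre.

Equal angle of view means equal height/f ratio, so f₂ = f₁ · (height₂/height₁) = 38 × 18.6/8.8.
f₂ = 38 × 2.11364 ≈ 80.318 mm.

80.3 mm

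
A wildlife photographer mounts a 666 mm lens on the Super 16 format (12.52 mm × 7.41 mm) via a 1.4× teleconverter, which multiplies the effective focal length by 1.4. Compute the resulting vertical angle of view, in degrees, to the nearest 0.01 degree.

Effective focal length f = 666 × 1.4 = 932.4 mm.
α = 2·arctan(7.41 / (2 × 932.4)) = 2·arctan(0.00397) ≈ 0.4553°.

0.46°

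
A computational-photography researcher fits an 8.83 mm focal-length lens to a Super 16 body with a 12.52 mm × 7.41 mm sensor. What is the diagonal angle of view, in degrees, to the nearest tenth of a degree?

Sensor diagonal = √(12.52² + 7.41²) = √211.6585 ≈ 14.5485 mm.
Angle of view α = 2·arctan(d/2f) with d = 14.5485 mm and f = 8.83 mm.
d/2f = 0.82381; arctan(0.82381) ≈ 39.4820°, so α ≈ 78.9641°.

79.0°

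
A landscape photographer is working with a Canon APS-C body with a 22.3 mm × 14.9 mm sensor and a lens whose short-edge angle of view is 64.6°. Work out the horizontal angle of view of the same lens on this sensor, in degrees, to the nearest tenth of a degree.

From the short-edge AOV: f = 14.9 / (2·tan(32.3°)) = 14.9 / 1.26435 ≈ 11.7847 mm.
Horizontal AOV = 2·arctan(22.3 / (2 × 11.7847)) = 2·arctan(0.94614) ≈ 86.8294°.

86.8°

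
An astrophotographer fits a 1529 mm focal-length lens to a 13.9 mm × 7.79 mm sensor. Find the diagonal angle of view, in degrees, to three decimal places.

0.597°

Sensor diagonal = √(13.9² + 7.79²) = √253.8941 ≈ 15.9341 mm.
Angle of view α = 2·arctan(d/2f) with d = 15.9341 mm and f = 1529 mm.
d/2f = 0.00521; arctan(0.00521) ≈ 0.2985°, so α ≈ 0.5971°.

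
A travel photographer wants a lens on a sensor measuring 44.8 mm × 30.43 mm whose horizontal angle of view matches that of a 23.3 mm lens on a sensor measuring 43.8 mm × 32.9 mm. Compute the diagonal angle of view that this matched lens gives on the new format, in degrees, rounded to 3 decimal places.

Equal horizontal AOV ⇒ f₂ = f₁ · 44.8/43.8 = 23.3 × 1.02283 ≈ 23.8320 mm.
Sensor diagonal = √(44.8² + 30.43²) = √2933.0249 ≈ 54.1574 mm.
Diagonal AOV on the new format = 2·arctan(54.1574 / (2 × 23.8320)) = 2·arctan(1.13623) ≈ 97.2980°.

97.298°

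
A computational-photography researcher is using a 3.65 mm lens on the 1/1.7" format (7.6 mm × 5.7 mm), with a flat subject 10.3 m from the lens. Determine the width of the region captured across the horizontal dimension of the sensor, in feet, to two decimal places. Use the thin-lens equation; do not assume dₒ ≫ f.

dₒ: 10.3 m = 10300 mm.
Similar triangles through the lens centre give W/dₒ = w/dᵢ; with 1/f = 1/dₒ + 1/dᵢ this gives W = w·(dₒ − f)/f.
W = 7.6 mm × (10300 − 3.65) / 3.65 = 7.6 × 2820.9178 ≈ 21438.975 mm = 21438.975/304.8 ft = 70.3378 ft.

70.34 ft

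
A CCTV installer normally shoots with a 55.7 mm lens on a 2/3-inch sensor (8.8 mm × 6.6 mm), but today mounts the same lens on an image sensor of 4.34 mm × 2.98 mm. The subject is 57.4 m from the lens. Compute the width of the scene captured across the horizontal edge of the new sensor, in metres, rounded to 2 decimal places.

4.47 m

The focal length stays 55.7 mm; the relevant sensor dimension is now w = 4.34 mm. Object distance dₒ = 57.4 m = 57400 mm.
Thin-lens field width W = w·(dₒ − f)/f = 4.34 × (57400 − 55.7)/55.7 ≈ 4468.120 mm = 4.46812 m.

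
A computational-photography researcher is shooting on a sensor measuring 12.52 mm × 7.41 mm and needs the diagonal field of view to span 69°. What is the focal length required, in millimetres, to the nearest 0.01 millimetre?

Sensor diagonal = √(12.52² + 7.41²) = √211.6585 ≈ 14.5485 mm.
From α = 2·arctan(d/2f) we get f = d / (2·tan(α/2)).
With d = 14.5485 mm and α/2 = 34.5°, tan(α/2) ≈ 0.68728, so f ≈ 14.5485 / 1.37456 ≈ 10.5841 mm.

10.58 mm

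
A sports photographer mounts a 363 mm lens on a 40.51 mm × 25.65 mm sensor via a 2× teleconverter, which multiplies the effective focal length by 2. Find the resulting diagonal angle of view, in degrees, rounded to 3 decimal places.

Effective focal length f = 363 × 2 = 726 mm.
Sensor diagonal = √(40.51² + 25.65²) = √2298.9826 ≈ 47.9477 mm.
α = 2·arctan(47.948 / (2 × 726)) = 2·arctan(0.03302) ≈ 3.7826°.

3.783°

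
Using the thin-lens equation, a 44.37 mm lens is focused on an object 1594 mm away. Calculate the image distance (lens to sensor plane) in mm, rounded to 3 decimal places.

1/dᵢ = 1/f − 1/dₒ = 1/44.37 − 1/1594 = 0.0219104 mm⁻¹.
dᵢ = 1/0.0219104 ≈ 45.6404 mm.

45.640 mm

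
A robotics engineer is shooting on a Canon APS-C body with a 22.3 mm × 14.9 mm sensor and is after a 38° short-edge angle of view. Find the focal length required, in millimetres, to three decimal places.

21.636 mm

From α = 2·arctan(h/2f) we get f = h / (2·tan(α/2)).
With h = 14.9 mm and α/2 = 19°, tan(α/2) ≈ 0.34433, so f ≈ 14.9 / 0.68866 ≈ 21.6364 mm.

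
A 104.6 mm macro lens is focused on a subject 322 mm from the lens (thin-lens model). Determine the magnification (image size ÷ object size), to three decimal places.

0.481×

Thin lens: 1/f = 1/dₒ + 1/dᵢ → 1/dᵢ = 1/104.6 − 1/322 = 0.0064546 mm⁻¹, so dᵢ ≈ 154.9273 mm.
Magnification m = dᵢ/dₒ = 154.9273/322 ≈ 0.48114.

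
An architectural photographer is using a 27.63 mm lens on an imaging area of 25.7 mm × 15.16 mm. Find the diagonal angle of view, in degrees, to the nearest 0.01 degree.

Sensor diagonal = √(25.7² + 15.16²) = √890.3156 ≈ 29.8382 mm.
Angle of view α = 2·arctan(d/2f) with d = 29.8382 mm and f = 27.63 mm.
d/2f = 0.53996; arctan(0.53996) ≈ 28.3672°, so α ≈ 56.7345°.

56.73°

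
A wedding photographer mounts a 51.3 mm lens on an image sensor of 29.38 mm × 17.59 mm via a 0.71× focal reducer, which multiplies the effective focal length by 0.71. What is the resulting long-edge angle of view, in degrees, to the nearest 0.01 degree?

43.93°

Effective focal length f = 51.3 × 0.71 = 36.423 mm.
α = 2·arctan(29.38 / (2 × 36.423)) = 2·arctan(0.40332) ≈ 43.9301°.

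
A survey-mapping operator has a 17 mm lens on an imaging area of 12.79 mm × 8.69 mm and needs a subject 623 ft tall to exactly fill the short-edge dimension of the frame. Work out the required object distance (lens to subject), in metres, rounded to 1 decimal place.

371.5 m

W: 623 ft × 304.8 mm/ft = 189890.39 mm.
Magnification m = h/W = dᵢ/dₒ; combined with 1/f = 1/dₒ + 1/dᵢ this gives dₒ = f·(1 + W/h).
dₒ = 17 mm × (1 + 189890/8.69) = 17 × 21852.5988 ≈ 371494.180 mm = 371.494 m.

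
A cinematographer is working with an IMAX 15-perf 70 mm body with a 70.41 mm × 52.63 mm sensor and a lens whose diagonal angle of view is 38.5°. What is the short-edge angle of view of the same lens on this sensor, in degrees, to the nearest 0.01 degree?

Sensor diagonal = √(70.41² + 52.63²) = √7727.4850 ≈ 87.9061 mm.
From the diagonal AOV: f = 87.9061 / (2·tan(19.25°)) = 87.9061 / 0.69843 ≈ 125.8622 mm.
Short-edge AOV = 2·arctan(52.63 / (2 × 125.8622)) = 2·arctan(0.20908) ≈ 23.6183°.

23.62°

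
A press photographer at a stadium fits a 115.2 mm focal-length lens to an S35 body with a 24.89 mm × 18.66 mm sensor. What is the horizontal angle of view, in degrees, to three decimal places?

12.331°

Angle of view α = 2·arctan(w/2f) with w = 24.89 mm and f = 115.2 mm.
w/2f = 0.10803; arctan(0.10803) ≈ 6.1657°, so α ≈ 12.3314°.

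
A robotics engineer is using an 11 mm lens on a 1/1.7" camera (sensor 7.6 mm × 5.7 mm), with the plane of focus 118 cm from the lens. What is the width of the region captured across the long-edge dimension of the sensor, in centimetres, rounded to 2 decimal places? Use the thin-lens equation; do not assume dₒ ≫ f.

dₒ: 118 cm = 1180 mm.
Similar triangles through the lens centre give W/dₒ = w/dᵢ; with 1/f = 1/dₒ + 1/dᵢ this gives W = w·(dₒ − f)/f.
W = 7.6 mm × (1180 − 11) / 11 = 7.6 × 106.2727 ≈ 807.673 mm = 80.7673 cm.

80.77 cm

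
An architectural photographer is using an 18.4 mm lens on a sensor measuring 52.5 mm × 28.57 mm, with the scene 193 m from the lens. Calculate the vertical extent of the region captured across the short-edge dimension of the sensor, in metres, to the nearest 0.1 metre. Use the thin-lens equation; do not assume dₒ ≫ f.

299.6 m

dₒ: 193 m = 193000 mm.
Similar triangles through the lens centre give W/dₒ = h/dᵢ; with 1/f = 1/dₒ + 1/dᵢ this gives W = h·(dₒ − f)/f.
W = 28.57 mm × (193000 − 18.4) / 18.4 = 28.57 × 10488.1304 ≈ 299645.887 mm = 299.646 m.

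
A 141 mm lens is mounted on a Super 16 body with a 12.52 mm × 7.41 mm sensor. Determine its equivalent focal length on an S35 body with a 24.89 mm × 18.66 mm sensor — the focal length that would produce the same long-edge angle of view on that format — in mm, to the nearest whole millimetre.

Equal angle of view means equal width/f ratio, so f₂ = f₁ · (width₂/width₁) = 141 × 24.89/12.52.
f₂ = 141 × 1.98802 ≈ 280.311 mm.

280 mm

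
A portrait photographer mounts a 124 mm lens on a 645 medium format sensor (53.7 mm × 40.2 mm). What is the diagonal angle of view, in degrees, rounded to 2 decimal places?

30.27°

Sensor diagonal = √(53.7² + 40.2²) = √4499.7300 ≈ 67.0800 mm.
Angle of view α = 2·arctan(d/2f) with d = 67.0800 mm and f = 124 mm.
d/2f = 0.27048; arctan(0.27048) ≈ 15.1354°, so α ≈ 30.2708°.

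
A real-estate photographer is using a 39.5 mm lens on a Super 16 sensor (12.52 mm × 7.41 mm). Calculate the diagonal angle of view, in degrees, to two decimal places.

20.87°

Sensor diagonal = √(12.52² + 7.41²) = √211.6585 ≈ 14.5485 mm.
Angle of view α = 2·arctan(d/2f) with d = 14.5485 mm and f = 39.5 mm.
d/2f = 0.18416; arctan(0.18416) ≈ 10.4346°, so α ≈ 20.8691°.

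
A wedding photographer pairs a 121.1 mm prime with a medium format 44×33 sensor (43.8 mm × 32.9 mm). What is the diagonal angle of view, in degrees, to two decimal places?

25.49°

Sensor diagonal = √(43.8² + 32.9²) = √3000.8500 ≈ 54.7800 mm.
Angle of view α = 2·arctan(d/2f) with d = 54.7800 mm and f = 121.1 mm.
d/2f = 0.22618; arctan(0.22618) ≈ 12.7445°, so α ≈ 25.4891°.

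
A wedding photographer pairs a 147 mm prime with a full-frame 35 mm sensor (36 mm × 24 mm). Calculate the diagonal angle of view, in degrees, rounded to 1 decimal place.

Sensor diagonal = √(36² + 24²) = √1872.0000 ≈ 43.2666 mm.
Angle of view α = 2·arctan(d/2f) with d = 43.2666 mm and f = 147 mm.
d/2f = 0.14717; arctan(0.14717) ≈ 8.3719°, so α ≈ 16.7437°.

16.7°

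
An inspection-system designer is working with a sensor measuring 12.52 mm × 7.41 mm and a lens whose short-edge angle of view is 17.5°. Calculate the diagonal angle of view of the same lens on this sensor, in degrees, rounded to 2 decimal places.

From the short-edge AOV: f = 7.41 / (2·tan(8.75°)) = 7.41 / 0.30783 ≈ 24.0718 mm.
Sensor diagonal = √(12.52² + 7.41²) = √211.6585 ≈ 14.5485 mm.
Diagonal AOV = 2·arctan(14.5485 / (2 × 24.0718)) = 2·arctan(0.30219) ≈ 33.6286°.

33.63°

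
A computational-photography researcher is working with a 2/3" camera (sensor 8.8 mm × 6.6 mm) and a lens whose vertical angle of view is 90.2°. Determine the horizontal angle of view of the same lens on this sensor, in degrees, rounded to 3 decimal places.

From the vertical AOV: f = 6.6 / (2·tan(45.1°)) = 6.6 / 2.00699 ≈ 3.2885 mm.
Horizontal AOV = 2·arctan(8.8 / (2 × 3.2885)) = 2·arctan(1.33800) ≈ 106.4521°.

106.452°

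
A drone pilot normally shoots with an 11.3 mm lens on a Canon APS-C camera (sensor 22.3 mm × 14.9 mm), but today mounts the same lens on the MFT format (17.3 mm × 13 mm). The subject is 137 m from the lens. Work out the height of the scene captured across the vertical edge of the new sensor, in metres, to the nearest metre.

The focal length stays 11.3 mm; the relevant sensor dimension is now h = 13 mm. Object distance dₒ = 137 m = 137000 mm.
Thin-lens field height W = h·(dₒ − f)/f = 13 × (137000 − 11.3)/11.3 ≈ 157597.619 mm = 157.598 m.

158 m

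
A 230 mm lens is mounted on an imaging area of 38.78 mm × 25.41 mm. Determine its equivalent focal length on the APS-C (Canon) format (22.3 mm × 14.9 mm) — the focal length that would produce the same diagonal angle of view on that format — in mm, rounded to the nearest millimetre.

Sensor diagonal = √(38.78² + 25.41²) = √2149.5565 ≈ 46.3633 mm.
Sensor diagonal = √(22.3² + 14.9²) = √719.3000 ≈ 26.8198 mm.
Equal angle of view means equal diagonal/f ratio, so f₂ = f₁ · (diagonal₂/diagonal₁) = 230 × 26.8198/46.3633.
f₂ = 230 × 0.57847 ≈ 133.048 mm.

133 mm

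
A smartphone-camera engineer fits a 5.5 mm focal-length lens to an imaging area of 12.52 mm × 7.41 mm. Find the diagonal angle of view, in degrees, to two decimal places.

105.81°

Sensor diagonal = √(12.52² + 7.41²) = √211.6585 ≈ 14.5485 mm.
Angle of view α = 2·arctan(d/2f) with d = 14.5485 mm and f = 5.5 mm.
d/2f = 1.32259; arctan(1.32259) ≈ 52.9074°, so α ≈ 105.8147°.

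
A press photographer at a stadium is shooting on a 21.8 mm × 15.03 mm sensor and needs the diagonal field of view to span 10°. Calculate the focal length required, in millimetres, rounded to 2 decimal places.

Sensor diagonal = √(21.8² + 15.03²) = √701.1409 ≈ 26.4791 mm.
From α = 2·arctan(d/2f) we get f = d / (2·tan(α/2)).
With d = 26.4791 mm and α/2 = 5°, tan(α/2) ≈ 0.08749, so f ≈ 26.4791 / 0.17498 ≈ 151.3286 mm.

151.33 mm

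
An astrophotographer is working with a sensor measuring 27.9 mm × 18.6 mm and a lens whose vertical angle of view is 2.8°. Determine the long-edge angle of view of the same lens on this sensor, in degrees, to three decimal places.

From the vertical AOV: f = 18.6 / (2·tan(1.4°)) = 18.6 / 0.04888 ≈ 380.5319 mm.
Long-edge AOV = 2·arctan(27.9 / (2 × 380.5319)) = 2·arctan(0.03666) ≈ 4.1990°.

4.199°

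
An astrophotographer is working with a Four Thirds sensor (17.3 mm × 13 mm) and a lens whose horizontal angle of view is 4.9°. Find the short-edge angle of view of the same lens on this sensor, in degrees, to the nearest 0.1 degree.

3.7°

From the horizontal AOV: f = 17.3 / (2·tan(2.45°)) = 17.3 / 0.08557 ≈ 202.1659 mm.
Short-edge AOV = 2·arctan(13 / (2 × 202.1659)) = 2·arctan(0.03215) ≈ 3.6831°.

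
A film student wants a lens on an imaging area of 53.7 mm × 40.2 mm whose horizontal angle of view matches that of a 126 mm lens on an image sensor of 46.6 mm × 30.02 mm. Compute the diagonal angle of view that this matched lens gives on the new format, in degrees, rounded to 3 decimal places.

Equal horizontal AOV ⇒ f₂ = f₁ · 53.7/46.6 = 126 × 1.15236 ≈ 145.1974 mm.
Sensor diagonal = √(53.7² + 40.2²) = √4499.7300 ≈ 67.0800 mm.
Diagonal AOV on the new format = 2·arctan(67.0800 / (2 × 145.1974)) = 2·arctan(0.23100) ≈ 26.0139°.

26.014°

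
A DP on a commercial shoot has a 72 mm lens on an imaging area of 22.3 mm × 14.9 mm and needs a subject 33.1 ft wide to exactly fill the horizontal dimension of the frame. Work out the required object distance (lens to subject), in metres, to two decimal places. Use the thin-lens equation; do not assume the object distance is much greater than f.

32.65 m

W: 33.1 ft × 304.8 mm/ft = 10088.88 mm.
Magnification m = w/W = dᵢ/dₒ; combined with 1/f = 1/dₒ + 1/dᵢ this gives dₒ = f·(1 + W/w).
dₒ = 72 mm × (1 + 10088.9/22.3) = 72 × 453.4161 ≈ 32645.961 mm = 32.646 m.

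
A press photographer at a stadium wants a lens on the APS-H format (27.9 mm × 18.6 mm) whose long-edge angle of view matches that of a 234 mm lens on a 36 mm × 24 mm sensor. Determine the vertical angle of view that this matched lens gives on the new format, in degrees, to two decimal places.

Equal long-edge AOV ⇒ f₂ = f₁ · 27.9/36 = 234 × 0.77500 ≈ 181.3500 mm.
Vertical AOV on the new format = 2·arctan(18.6 / (2 × 181.3500)) = 2·arctan(0.05128) ≈ 5.8713°.

5.87°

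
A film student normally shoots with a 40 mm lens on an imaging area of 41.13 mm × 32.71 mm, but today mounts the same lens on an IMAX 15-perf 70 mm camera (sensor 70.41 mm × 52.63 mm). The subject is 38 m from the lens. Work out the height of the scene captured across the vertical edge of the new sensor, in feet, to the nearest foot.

164 ft

The focal length stays 40 mm; the relevant sensor dimension is now h = 52.63 mm. Object distance dₒ = 38 m = 38000 mm.
Thin-lens field height W = h·(dₒ − f)/f = 52.63 × (38000 − 40)/40 ≈ 49945.870 mm = 49945.870/304.8 ft = 163.864 ft.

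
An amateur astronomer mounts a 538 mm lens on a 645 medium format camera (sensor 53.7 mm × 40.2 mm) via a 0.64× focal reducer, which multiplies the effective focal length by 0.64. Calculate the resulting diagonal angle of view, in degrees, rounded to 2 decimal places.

11.13°

Effective focal length f = 538 × 0.64 = 344.32 mm.
Sensor diagonal = √(53.7² + 40.2²) = √4499.7300 ≈ 67.0800 mm.
α = 2·arctan(67.080 / (2 × 344.32)) = 2·arctan(0.09741) ≈ 11.1272°.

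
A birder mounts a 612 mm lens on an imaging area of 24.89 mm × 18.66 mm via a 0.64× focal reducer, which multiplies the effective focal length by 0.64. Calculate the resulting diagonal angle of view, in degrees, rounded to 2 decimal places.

Effective focal length f = 612 × 0.64 = 391.68 mm.
Sensor diagonal = √(24.89² + 18.66²) = √967.7077 ≈ 31.1080 mm.
α = 2·arctan(31.108 / (2 × 391.68)) = 2·arctan(0.03971) ≈ 4.5482°.

4.55°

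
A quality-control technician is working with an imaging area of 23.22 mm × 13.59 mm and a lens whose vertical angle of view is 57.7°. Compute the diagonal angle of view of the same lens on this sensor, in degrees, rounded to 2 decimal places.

94.96°

From the vertical AOV: f = 13.59 / (2·tan(28.85°)) = 13.59 / 1.10178 ≈ 12.3345 mm.
Sensor diagonal = √(23.22² + 13.59²) = √723.8565 ≈ 26.9046 mm.
Diagonal AOV = 2·arctan(26.9046 / (2 × 12.3345)) = 2·arctan(1.09062) ≈ 94.9639°.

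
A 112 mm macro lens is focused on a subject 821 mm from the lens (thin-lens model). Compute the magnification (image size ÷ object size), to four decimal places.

0.1580×

Thin lens: 1/f = 1/dₒ + 1/dᵢ → 1/dᵢ = 1/112 − 1/821 = 0.0077105 mm⁻¹, so dᵢ ≈ 129.6925 mm.
Magnification m = dᵢ/dₒ = 129.6925/821 ≈ 0.15797.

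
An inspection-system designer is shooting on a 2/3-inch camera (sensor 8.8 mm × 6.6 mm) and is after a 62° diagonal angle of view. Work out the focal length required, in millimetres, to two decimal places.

9.15 mm

Sensor diagonal = √(8.8² + 6.6²) = √121.0000 ≈ 11.0000 mm.
From α = 2·arctan(d/2f) we get f = d / (2·tan(α/2)).
With d = 11.0000 mm and α/2 = 31°, tan(α/2) ≈ 0.60086, so f ≈ 11.0000 / 1.20172 ≈ 9.1535 mm.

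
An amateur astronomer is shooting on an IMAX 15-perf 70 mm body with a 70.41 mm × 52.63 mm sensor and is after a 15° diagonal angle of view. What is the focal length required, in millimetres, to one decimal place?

Sensor diagonal = √(70.41² + 52.63²) = √7727.4850 ≈ 87.9061 mm.
From α = 2·arctan(d/2f) we get f = d / (2·tan(α/2)).
With d = 87.9061 mm and α/2 = 7.5°, tan(α/2) ≈ 0.13165, so f ≈ 87.9061 / 0.26330 ≈ 333.8566 mm.

333.9 mm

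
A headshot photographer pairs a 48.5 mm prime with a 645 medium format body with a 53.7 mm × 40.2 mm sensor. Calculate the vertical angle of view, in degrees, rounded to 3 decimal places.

45.021°

Angle of view α = 2·arctan(h/2f) with h = 40.2 mm and f = 48.5 mm.
h/2f = 0.41443; arctan(0.41443) ≈ 22.5107°, so α ≈ 45.0215°.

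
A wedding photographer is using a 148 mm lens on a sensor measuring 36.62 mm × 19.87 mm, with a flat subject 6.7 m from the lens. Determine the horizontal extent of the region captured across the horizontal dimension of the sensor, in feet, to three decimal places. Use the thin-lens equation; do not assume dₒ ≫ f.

dₒ: 6.7 m = 6700 mm.
Similar triangles through the lens centre give W/dₒ = w/dᵢ; with 1/f = 1/dₒ + 1/dᵢ this gives W = w·(dₒ − f)/f.
W = 36.62 mm × (6700 − 148) / 148 = 36.62 × 44.2703 ≈ 1621.177 mm = 1621.177/304.8 ft = 5.31882 ft.

5.319 ft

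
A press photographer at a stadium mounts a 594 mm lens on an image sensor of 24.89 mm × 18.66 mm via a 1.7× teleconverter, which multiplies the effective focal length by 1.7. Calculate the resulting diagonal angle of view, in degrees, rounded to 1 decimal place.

1.8°

Effective focal length f = 594 × 1.7 = 1009.8 mm.
Sensor diagonal = √(24.89² + 18.66²) = √967.7077 ≈ 31.1080 mm.
α = 2·arctan(31.108 / (2 × 1009.8)) = 2·arctan(0.01540) ≈ 1.7649°.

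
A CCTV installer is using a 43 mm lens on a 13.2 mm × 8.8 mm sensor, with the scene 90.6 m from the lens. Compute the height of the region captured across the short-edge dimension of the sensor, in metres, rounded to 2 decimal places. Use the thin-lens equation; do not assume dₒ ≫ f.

18.53 m

dₒ: 90.6 m = 90600 mm.
Similar triangles through the lens centre give W/dₒ = h/dᵢ; with 1/f = 1/dₒ + 1/dᵢ this gives W = h·(dₒ − f)/f.
W = 8.8 mm × (90600 − 43) / 43 = 8.8 × 2105.9767 ≈ 18532.595 mm = 18.5326 m.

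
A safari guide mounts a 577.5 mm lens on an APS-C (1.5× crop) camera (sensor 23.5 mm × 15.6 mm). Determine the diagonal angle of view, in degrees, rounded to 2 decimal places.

Sensor diagonal = √(23.5² + 15.6²) = √795.6100 ≈ 28.2066 mm.
Angle of view α = 2·arctan(d/2f) with d = 28.2066 mm and f = 577.5 mm.
d/2f = 0.02442; arctan(0.02442) ≈ 1.3990°, so α ≈ 2.7979°.

2.80°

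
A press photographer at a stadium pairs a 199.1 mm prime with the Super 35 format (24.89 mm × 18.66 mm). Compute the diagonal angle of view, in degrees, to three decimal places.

Sensor diagonal = √(24.89² + 18.66²) = √967.7077 ≈ 31.1080 mm.
Angle of view α = 2·arctan(d/2f) with d = 31.1080 mm and f = 199.1 mm.
d/2f = 0.07812; arctan(0.07812) ≈ 4.4670°, so α ≈ 8.9339°.

8.934°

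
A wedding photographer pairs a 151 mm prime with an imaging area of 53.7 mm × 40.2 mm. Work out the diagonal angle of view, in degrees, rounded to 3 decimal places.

25.046°

Sensor diagonal = √(53.7² + 40.2²) = √4499.7300 ≈ 67.0800 mm.
Angle of view α = 2·arctan(d/2f) with d = 67.0800 mm and f = 151 mm.
d/2f = 0.22212; arctan(0.22212) ≈ 12.5232°, so α ≈ 25.0464°.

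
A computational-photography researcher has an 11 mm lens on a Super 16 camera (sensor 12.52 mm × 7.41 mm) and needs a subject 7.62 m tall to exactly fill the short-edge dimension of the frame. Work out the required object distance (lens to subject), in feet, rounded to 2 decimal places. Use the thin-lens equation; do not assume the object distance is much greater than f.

W: 7.62 m = 7620 mm.
Magnification m = h/W = dᵢ/dₒ; combined with 1/f = 1/dₒ + 1/dᵢ this gives dₒ = f·(1 + W/h).
dₒ = 11 mm × (1 + 7620/7.41) = 11 × 1029.3401 ≈ 11322.741 mm = 11322.741/304.8 ft = 37.1481 ft.

37.15 ft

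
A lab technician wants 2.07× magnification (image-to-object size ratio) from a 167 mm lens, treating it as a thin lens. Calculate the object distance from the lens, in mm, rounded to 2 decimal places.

With m = dᵢ/dₒ and 1/f = 1/dₒ + 1/dᵢ, substituting dᵢ = m·dₒ gives 1/f = (1 + 1/m)/dₒ, hence dₒ = f·(1 + 1/m).
dₒ = 167 × (1 + 1/2.07) = 167 × 1.48309 ≈ 247.676 mm.

247.68 mm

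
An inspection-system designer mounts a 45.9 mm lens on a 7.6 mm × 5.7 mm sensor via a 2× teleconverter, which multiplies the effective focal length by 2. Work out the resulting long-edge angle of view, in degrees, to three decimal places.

Effective focal length f = 45.9 × 2 = 91.8 mm.
α = 2·arctan(7.6 / (2 × 91.8)) = 2·arctan(0.04139) ≈ 4.7407°.

4.741°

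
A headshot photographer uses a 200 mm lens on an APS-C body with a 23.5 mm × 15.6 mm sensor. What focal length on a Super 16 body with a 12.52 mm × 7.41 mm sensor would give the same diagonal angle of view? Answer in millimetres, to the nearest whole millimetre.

103 mm

Sensor diagonal = √(23.5² + 15.6²) = √795.6100 ≈ 28.2066 mm.
Sensor diagonal = √(12.52² + 7.41²) = √211.6585 ≈ 14.5485 mm.
Equal angle of view means equal diagonal/f ratio, so f₂ = f₁ · (diagonal₂/diagonal₁) = 200 × 14.5485/28.2066.
f₂ = 200 × 0.51578 ≈ 103.157 mm.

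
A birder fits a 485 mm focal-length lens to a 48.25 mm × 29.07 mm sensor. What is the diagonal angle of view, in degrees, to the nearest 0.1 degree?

Sensor diagonal = √(48.25² + 29.07²) = √3173.1274 ≈ 56.3305 mm.
Angle of view α = 2·arctan(d/2f) with d = 56.3305 mm and f = 485 mm.
d/2f = 0.05807; arctan(0.05807) ≈ 3.3236°, so α ≈ 6.6472°.

6.6°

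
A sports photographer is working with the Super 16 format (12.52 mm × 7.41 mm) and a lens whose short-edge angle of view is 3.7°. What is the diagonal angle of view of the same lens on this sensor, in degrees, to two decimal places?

From the short-edge AOV: f = 7.41 / (2·tan(1.85°)) = 7.41 / 0.06460 ≈ 114.7065 mm.
Sensor diagonal = √(12.52² + 7.41²) = √211.6585 ≈ 14.5485 mm.
Diagonal AOV = 2·arctan(14.5485 / (2 × 114.7065)) = 2·arctan(0.06342) ≈ 7.2572°.

7.26°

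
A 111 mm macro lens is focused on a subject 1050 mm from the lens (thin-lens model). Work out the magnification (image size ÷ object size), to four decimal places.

0.1182×

Thin lens: 1/f = 1/dₒ + 1/dᵢ → 1/dᵢ = 1/111 − 1/1050 = 0.0080566 mm⁻¹, so dᵢ ≈ 124.1214 mm.
Magnification m = dᵢ/dₒ = 124.1214/1050 ≈ 0.11821.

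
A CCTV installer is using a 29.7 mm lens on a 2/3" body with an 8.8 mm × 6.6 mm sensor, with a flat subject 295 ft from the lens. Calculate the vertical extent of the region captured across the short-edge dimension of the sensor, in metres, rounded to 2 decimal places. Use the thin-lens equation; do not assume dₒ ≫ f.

19.97 m

dₒ: 295 ft × 304.8 mm/ft = 89916.00 mm.
Similar triangles through the lens centre give W/dₒ = h/dᵢ; with 1/f = 1/dₒ + 1/dᵢ this gives W = h·(dₒ − f)/f.
W = 6.6 mm × (89916 − 29.7) / 29.7 = 6.6 × 3026.4747 ≈ 19974.733 mm = 19.9747 m.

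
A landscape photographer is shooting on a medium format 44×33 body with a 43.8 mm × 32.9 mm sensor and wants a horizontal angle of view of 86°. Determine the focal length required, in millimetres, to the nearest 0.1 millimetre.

From α = 2·arctan(w/2f) we get f = w / (2·tan(α/2)).
With w = 43.8 mm and α/2 = 43°, tan(α/2) ≈ 0.93252, so f ≈ 43.8 / 1.86503 ≈ 23.4849 mm.

23.5 mm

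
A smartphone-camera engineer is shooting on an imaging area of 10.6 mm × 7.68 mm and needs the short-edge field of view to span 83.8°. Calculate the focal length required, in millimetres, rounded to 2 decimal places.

From α = 2·arctan(h/2f) we get f = h / (2·tan(α/2)).
With h = 7.68 mm and α/2 = 41.9°, tan(α/2) ≈ 0.89725, so f ≈ 7.68 / 1.79450 ≈ 4.2797 mm.

4.28 mm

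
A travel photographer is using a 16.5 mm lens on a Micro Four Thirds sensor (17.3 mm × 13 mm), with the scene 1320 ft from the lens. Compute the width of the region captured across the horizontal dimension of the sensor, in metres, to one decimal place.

421.8 m

dₒ: 1320 ft × 304.8 mm/ft = 402335.99 mm.
Similar triangles through the lens centre give W/dₒ = w/dᵢ; with 1/f = 1/dₒ + 1/dᵢ this gives W = w·(dₒ − f)/f.
W = 17.3 mm × (402336 − 16.5) / 16.5 = 17.3 × 24382.9992 ≈ 421825.887 mm = 421.826 m.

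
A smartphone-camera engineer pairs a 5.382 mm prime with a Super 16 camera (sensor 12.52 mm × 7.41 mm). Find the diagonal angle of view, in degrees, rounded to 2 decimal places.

107.01°

Sensor diagonal = √(12.52² + 7.41²) = √211.6585 ≈ 14.5485 mm.
Angle of view α = 2·arctan(d/2f) with d = 14.5485 mm and f = 5.382 mm.
d/2f = 1.35159; arctan(1.35159) ≈ 53.5033°, so α ≈ 107.0067°.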